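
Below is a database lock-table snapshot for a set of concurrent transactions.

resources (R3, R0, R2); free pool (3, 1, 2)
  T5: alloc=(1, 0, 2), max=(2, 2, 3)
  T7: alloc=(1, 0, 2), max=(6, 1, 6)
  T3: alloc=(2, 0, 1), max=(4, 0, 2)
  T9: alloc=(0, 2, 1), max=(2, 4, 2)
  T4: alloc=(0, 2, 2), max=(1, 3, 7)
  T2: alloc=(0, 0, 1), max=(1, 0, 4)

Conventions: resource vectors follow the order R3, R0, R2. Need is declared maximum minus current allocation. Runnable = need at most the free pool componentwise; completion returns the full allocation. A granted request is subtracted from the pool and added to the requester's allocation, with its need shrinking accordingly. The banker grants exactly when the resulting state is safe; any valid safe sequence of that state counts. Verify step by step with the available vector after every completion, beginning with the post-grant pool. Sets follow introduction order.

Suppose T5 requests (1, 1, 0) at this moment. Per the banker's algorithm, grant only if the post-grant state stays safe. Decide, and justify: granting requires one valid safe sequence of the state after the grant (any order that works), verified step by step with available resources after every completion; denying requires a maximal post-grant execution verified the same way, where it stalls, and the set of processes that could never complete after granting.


DENY — the pretend-granted state is unsafe.
Key observation: R0 is the bottleneck — with T3, T2 done the pool holds (4, 0, 4), short of every remaining need.
On the post-grant state, T3, T2 is a maximal run — nothing extends it. Walking it through:
  pool = (2, 0, 2)
  run T3 (needs (2, 0, 1), free (2, 0, 2)); after release of (2, 0, 1) the pool is (4, 0, 3)
  run T2 (needs (1, 0, 3), free (4, 0, 3)); after release of (0, 0, 1) the pool is (4, 0, 4)
  T5 still needs (0, 1, 1) but only (4, 0, 4) is free — short on R0
  T7 still needs (5, 1, 4) but only (4, 0, 4) is free — short on R3 and R0
  T9 still needs (2, 2, 1) but only (4, 0, 4) is free — short on R0
  T4 still needs (1, 1, 5) but only (4, 0, 4) is free — short on R0 and R2
Processes that could never finish after the grant: T5, T7, T9 and T4.


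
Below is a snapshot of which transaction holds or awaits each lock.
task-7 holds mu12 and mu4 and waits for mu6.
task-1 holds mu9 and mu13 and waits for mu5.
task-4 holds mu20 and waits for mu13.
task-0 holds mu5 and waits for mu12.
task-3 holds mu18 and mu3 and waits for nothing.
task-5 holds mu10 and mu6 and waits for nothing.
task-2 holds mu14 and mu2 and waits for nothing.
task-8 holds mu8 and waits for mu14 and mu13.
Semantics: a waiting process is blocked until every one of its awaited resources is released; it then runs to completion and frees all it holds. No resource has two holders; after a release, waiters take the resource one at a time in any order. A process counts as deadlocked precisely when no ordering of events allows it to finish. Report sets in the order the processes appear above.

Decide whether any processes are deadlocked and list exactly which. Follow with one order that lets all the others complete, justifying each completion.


Nothing here is deadlocked.
Key observation: the wait relation is loop-free; peeling off processes with no waits unwinds the whole state.
A valid finishing order for the others: task-5, task-7, task-0, task-1, task-3, task-4, task-2, task-8.
Step-by-step check:
  run task-5 (it waits on nothing); releases mu10 and mu6
  run task-7 (all its waits — mu6 — are resolved); releases mu12 and mu4
  run task-0 (all its waits — mu12 — are resolved); releases mu5
  run task-1 (all its waits — mu5 — are resolved); releases mu9 and mu13
  run task-3 (it waits on nothing); releases mu18 and mu3
  run task-4 (all its waits — mu13 — are resolved); releases mu20
  run task-2 (it waits on nothing); releases mu14 and mu2
  run task-8 (all its waits — mu14 and mu13 — are resolved); releases mu8


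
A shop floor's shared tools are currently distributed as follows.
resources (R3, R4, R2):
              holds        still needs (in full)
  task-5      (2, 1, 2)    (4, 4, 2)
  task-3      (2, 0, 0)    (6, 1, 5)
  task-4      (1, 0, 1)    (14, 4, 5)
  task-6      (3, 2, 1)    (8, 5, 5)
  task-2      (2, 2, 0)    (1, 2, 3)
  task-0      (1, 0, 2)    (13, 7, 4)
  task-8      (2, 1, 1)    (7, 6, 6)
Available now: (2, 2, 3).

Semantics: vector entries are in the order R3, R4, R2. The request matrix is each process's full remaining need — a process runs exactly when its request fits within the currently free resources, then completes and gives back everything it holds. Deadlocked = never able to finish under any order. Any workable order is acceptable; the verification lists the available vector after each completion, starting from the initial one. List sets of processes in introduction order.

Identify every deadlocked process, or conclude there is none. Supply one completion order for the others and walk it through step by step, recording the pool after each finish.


The deadlocked set is empty.
Key observation: task-2 leads a chain of completions in which each release enables another process.
The rest can finish in the order task-2, task-5, task-3, task-6, task-8, task-0, task-4. Walking it through:
  pool = (2, 2, 3)
  task-2: need (1, 2, 3) fits (2, 2, 3); releases (2, 2, 0), pool now (4, 4, 3)
  task-5: need (4, 4, 2) fits (4, 4, 3); releases (2, 1, 2), pool now (6, 5, 5)
  task-3: need (6, 1, 5) fits (6, 5, 5); releases (2, 0, 0), pool now (8, 5, 5)
  task-6: need (8, 5, 5) fits (8, 5, 5); releases (3, 2, 1), pool now (11, 7, 6)
  task-8: need (7, 6, 6) fits (11, 7, 6); releases (2, 1, 1), pool now (13, 8, 7)
  task-0: need (13, 7, 4) fits (13, 8, 7); releases (1, 0, 2), pool now (14, 8, 9)
  task-4: need (14, 4, 5) fits (14, 8, 9); releases (1, 0, 1), pool now (15, 8, 10)


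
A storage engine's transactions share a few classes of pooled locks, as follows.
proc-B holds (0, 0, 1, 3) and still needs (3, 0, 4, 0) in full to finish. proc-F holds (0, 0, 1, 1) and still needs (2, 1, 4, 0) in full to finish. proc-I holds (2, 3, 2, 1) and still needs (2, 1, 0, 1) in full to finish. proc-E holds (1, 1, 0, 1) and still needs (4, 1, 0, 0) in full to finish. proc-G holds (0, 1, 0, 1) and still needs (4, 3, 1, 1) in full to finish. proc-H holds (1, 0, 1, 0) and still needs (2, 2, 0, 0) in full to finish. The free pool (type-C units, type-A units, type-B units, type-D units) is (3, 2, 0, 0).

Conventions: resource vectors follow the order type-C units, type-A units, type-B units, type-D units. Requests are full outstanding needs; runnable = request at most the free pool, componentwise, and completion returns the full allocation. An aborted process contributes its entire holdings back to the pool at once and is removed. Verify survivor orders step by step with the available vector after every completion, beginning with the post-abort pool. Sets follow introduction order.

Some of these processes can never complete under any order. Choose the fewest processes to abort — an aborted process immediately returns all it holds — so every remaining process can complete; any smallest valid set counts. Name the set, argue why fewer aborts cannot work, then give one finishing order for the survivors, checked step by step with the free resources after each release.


Abort proc-F.
Key observation: the deadlocked proc-B becomes finishable only because proc-F released (0, 0, 1, 1); it completes at step 5 below.
No smaller set exists: with zero aborts the deadlock remains.
Survivors finish in the order: proc-H, proc-E, proc-G, proc-I, proc-B. Verifying each step (pool after the aborts first):
  pool = (3, 2, 1, 1)
  proc-H: need (2, 2, 0, 0) fits (3, 2, 1, 1); releases (1, 0, 1, 0), pool now (4, 2, 2, 1)
  proc-E: need (4, 1, 0, 0) fits (4, 2, 2, 1); releases (1, 1, 0, 1), pool now (5, 3, 2, 2)
  proc-G: need (4, 3, 1, 1) fits (5, 3, 2, 2); releases (0, 1, 0, 1), pool now (5, 4, 2, 3)
  proc-I: need (2, 1, 0, 1) fits (5, 4, 2, 3); releases (2, 3, 2, 1), pool now (7, 7, 4, 4)
  proc-B: need (3, 0, 4, 0) fits (7, 7, 4, 4); releases (0, 0, 1, 3), pool now (7, 7, 5, 7)


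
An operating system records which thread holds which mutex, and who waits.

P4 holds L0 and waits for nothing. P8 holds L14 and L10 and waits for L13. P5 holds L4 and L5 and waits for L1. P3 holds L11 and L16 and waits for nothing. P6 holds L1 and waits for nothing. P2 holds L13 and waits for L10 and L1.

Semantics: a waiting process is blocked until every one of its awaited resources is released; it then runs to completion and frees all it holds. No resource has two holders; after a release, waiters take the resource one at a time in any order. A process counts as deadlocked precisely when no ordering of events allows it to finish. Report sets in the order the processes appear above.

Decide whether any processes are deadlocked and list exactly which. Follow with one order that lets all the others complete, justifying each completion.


Deadlocked: P8 and P2.
Key observation: the cycle P8 -> P2 -> P8 can never break — each member waits on the next; no other process is dragged down with it.
A valid finishing order for the others: P6, P5, P3, P4.
Walking it through:
  run P6 (it waits on nothing); releases L1
  run P5 (all its waits — L1 — are resolved); releases L4 and L5
  run P3 (it waits on nothing); releases L11 and L16
  run P4 (it waits on nothing); releases L0


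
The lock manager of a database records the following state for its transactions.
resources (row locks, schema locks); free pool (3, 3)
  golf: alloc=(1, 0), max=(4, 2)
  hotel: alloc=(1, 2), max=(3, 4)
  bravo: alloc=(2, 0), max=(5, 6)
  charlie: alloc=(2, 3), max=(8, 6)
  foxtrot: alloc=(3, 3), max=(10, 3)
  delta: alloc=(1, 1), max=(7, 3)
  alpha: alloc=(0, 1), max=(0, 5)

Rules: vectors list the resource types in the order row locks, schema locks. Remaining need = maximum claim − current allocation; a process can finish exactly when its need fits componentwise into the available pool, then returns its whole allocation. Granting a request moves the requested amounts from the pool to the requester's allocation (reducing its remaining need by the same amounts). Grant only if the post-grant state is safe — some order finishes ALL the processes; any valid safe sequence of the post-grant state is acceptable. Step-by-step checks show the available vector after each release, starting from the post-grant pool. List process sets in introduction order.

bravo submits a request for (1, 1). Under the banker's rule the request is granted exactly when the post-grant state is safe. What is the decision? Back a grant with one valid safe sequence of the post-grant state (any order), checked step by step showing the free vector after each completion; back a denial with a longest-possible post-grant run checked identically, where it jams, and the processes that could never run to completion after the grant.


GRANT. The post-grant state is safe; one safe sequence: hotel, alpha, bravo, charlie, golf, foxtrot, delta.
Key observation: post-grant, (2, 2) remains, and an order beginning with hotel completes everyone.
Check on the post-grant state, step by step:
  pool = (2, 2)
  hotel: need (2, 2) fits (2, 2); releases (1, 2), pool now (3, 4)
  alpha: need (0, 4) fits (3, 4); releases (0, 1), pool now (3, 5)
  bravo: need (2, 5) fits (3, 5); releases (3, 1), pool now (6, 6)
  charlie: need (6, 3) fits (6, 6); releases (2, 3), pool now (8, 9)
  golf: need (3, 2) fits (8, 9); releases (1, 0), pool now (9, 9)
  foxtrot: need (7, 0) fits (9, 9); releases (3, 3), pool now (12, 12)
  delta: need (6, 2) fits (12, 12); releases (1, 1), pool now (13, 13)


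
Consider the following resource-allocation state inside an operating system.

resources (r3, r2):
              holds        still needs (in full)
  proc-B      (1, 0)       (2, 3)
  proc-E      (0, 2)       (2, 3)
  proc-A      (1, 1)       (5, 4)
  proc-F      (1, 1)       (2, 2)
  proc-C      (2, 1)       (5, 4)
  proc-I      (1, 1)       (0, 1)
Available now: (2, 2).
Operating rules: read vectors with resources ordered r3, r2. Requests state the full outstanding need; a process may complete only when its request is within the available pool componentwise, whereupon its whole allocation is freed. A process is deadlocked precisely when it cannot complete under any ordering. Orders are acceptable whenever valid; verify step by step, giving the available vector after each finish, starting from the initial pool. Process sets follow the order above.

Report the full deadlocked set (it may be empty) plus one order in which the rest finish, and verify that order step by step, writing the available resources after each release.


The deadlocked set is empty.
Key observation: proc-F fits the free pool immediately, and its release cascades until everyone finishes.
A valid finishing order for the others: proc-F, proc-B, proc-I, proc-E, proc-C, proc-A. Walking it through:
  pool = (2, 2)
  proc-F needs (2, 2) <= (2, 2) -> finishes; pool += (1, 1) = (3, 3)
  proc-B needs (2, 3) <= (3, 3) -> finishes; pool += (1, 0) = (4, 3)
  proc-I needs (0, 1) <= (4, 3) -> finishes; pool += (1, 1) = (5, 4)
  proc-E needs (2, 3) <= (5, 4) -> finishes; pool += (0, 2) = (5, 6)
  proc-C needs (5, 4) <= (5, 6) -> finishes; pool += (2, 1) = (7, 7)
  proc-A needs (5, 4) <= (7, 7) -> finishes; pool += (1, 1) = (8, 8)


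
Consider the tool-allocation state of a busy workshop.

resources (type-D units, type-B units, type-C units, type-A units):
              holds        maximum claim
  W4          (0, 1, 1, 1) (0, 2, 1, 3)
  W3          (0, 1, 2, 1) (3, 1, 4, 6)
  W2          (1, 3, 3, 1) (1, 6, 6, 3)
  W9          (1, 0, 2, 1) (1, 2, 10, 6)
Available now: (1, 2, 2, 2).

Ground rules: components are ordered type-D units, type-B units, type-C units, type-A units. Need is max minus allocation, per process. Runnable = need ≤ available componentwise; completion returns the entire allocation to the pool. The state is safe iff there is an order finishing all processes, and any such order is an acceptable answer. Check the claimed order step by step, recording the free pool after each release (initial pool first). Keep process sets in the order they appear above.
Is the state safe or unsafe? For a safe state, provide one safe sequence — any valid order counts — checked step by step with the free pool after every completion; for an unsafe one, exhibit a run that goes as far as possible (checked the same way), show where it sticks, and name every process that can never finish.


The state is UNSAFE.
Key observation: W4, W2 can finish, but then (2, 6, 6, 4) is all there is, and the blocked group's type-A units demands exceed it.
The run W4, W2 cannot be extended any further. Walking it through:
  pool = (1, 2, 2, 2)
  run W4 (needs (0, 1, 0, 2), free (1, 2, 2, 2)); after release of (0, 1, 1, 1) the pool is (1, 3, 3, 3)
  run W2 (needs (0, 3, 3, 2), free (1, 3, 3, 3)); after release of (1, 3, 3, 1) the pool is (2, 6, 6, 4)
  W3 still needs (3, 0, 2, 5) but only (2, 6, 6, 4) is free — short on type-D units and type-A units
  W9 still needs (0, 2, 8, 5) but only (2, 6, 6, 4) is free — short on type-C units and type-A units
Permanently blocked: W3 and W9.


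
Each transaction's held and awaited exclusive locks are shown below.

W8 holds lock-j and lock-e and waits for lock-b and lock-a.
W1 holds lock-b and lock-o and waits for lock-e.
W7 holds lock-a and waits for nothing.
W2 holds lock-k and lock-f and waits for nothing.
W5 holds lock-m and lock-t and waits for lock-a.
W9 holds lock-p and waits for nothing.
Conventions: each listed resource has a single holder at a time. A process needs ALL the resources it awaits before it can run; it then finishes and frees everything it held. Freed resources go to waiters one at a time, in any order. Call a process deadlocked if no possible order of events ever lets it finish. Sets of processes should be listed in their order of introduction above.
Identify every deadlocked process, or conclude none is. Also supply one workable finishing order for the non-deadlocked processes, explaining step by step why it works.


The deadlocked set is W8 and W1.
Key observation: the waits loop around W8 -> W1 -> W8 with no way out; no other process is dragged down with it.
One completion order for the rest: W9, W2, W7, W5.
Walking it through:
  run W9 (it waits on nothing); releases lock-p
  run W2 (it waits on nothing); releases lock-k and lock-f
  run W7 (it waits on nothing); releases lock-a
  run W5 (all its waits — lock-a — are resolved); releases lock-m and lock-t


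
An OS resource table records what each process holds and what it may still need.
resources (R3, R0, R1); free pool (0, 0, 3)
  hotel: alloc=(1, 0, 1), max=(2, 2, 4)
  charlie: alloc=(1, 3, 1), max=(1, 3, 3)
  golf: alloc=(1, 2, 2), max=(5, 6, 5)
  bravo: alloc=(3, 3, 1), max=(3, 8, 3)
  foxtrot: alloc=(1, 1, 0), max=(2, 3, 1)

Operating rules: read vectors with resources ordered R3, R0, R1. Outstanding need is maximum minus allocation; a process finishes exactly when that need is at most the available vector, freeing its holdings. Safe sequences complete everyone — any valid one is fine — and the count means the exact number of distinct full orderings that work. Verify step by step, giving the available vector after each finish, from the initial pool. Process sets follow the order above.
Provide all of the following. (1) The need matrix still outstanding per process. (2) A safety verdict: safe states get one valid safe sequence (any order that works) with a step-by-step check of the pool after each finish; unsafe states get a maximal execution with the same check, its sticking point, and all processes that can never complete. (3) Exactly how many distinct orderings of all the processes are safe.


(1) Remaining need (order R3, R0, R1):
  hotel: (1, 2, 3)
  charlie: (0, 0, 2)
  golf: (4, 4, 3)
  bravo: (0, 5, 2)
  foxtrot: (1, 2, 1)
(2) UNSAFE.
Key observation: after charlie, foxtrot, hotel the pool peaks at (3, 4, 5), and each blocked process is short somewhere: golf on R3; bravo on R0.
The run charlie, foxtrot, hotel cannot be extended any further. Check, step by step:
  pool = (0, 0, 3)
  run charlie (needs (0, 0, 2), free (0, 0, 3)); after release of (1, 3, 1) the pool is (1, 3, 4)
  run foxtrot (needs (1, 2, 1), free (1, 3, 4)); after release of (1, 1, 0) the pool is (2, 4, 4)
  run hotel (needs (1, 2, 3), free (2, 4, 4)); after release of (1, 0, 1) the pool is (3, 4, 5)
  golf still needs (4, 4, 3) but only (3, 4, 5) is free — short on R3
  bravo still needs (0, 5, 2) but only (3, 4, 5) is free — short on R0
Never able to finish: golf and bravo.
(3) Precisely 0 of the possible complete orderings are safe sequences.


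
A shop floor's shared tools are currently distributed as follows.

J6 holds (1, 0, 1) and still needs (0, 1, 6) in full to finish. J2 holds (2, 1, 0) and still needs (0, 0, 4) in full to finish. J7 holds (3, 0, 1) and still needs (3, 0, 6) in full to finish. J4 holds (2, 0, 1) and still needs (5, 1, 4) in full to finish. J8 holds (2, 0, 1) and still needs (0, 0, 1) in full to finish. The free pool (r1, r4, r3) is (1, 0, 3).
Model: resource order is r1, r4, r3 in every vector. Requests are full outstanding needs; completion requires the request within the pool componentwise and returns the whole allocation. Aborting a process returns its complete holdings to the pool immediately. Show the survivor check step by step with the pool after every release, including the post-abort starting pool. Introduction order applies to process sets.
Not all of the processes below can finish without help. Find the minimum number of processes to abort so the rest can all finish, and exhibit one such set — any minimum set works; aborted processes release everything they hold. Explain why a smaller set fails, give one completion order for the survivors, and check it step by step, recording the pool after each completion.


Minimum abort set: J7.
Key observation: no ordering could ever have run J6 before the abort of J7; with (3, 0, 1) back in the pool it fits at step 4.
Why nothing smaller works: aborting no one leaves the state deadlocked as given.
One survivor order: J8, J2, J4, J6. Step-by-step check (post-abort pool first):
  pool = (4, 0, 4)
  J8 needs (0, 0, 1) <= (4, 0, 4) -> finishes; pool += (2, 0, 1) = (6, 0, 5)
  J2 needs (0, 0, 4) <= (6, 0, 5) -> finishes; pool += (2, 1, 0) = (8, 1, 5)
  J4 needs (5, 1, 4) <= (8, 1, 5) -> finishes; pool += (2, 0, 1) = (10, 1, 6)
  J6 needs (0, 1, 6) <= (10, 1, 6) -> finishes; pool += (1, 0, 1) = (11, 1, 7)


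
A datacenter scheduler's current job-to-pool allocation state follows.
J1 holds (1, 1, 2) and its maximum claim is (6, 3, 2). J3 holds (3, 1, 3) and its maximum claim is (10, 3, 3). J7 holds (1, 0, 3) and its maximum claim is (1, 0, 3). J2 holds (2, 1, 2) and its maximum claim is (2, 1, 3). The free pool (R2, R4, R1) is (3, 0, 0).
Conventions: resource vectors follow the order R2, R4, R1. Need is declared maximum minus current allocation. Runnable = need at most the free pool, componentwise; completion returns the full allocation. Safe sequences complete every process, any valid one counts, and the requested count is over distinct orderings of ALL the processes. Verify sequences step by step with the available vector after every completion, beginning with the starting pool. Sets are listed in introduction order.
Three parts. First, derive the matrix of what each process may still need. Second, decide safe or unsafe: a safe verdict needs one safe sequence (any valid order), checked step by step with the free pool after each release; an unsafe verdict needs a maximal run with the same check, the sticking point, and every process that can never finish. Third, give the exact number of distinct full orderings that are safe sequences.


(1) Remaining need (order R2, R4, R1):
  J1: (5, 2, 0)
  J3: (7, 2, 0)
  J7: (0, 0, 0)
  J2: (0, 0, 1)
(2) UNSAFE.
Key observation: the wall is R4: completing J7, J2 brings the pool only to (6, 1, 5), and all the rest need more.
A maximal execution: J7, J2 — then nothing else fits. Check, step by step:
  pool = (3, 0, 0)
  J7 needs (0, 0, 0) <= (3, 0, 0) -> finishes; pool += (1, 0, 3) = (4, 0, 3)
  J2 needs (0, 0, 1) <= (4, 0, 3) -> finishes; pool += (2, 1, 2) = (6, 1, 5)
  J1 still needs (5, 2, 0) but only (6, 1, 5) is free — short on R4
  J3 still needs (7, 2, 0) but only (6, 1, 5) is free — short on R2 and R4
Permanently blocked: J1 and J3.
(3) Precisely 0 of the possible complete orderings are safe sequences.


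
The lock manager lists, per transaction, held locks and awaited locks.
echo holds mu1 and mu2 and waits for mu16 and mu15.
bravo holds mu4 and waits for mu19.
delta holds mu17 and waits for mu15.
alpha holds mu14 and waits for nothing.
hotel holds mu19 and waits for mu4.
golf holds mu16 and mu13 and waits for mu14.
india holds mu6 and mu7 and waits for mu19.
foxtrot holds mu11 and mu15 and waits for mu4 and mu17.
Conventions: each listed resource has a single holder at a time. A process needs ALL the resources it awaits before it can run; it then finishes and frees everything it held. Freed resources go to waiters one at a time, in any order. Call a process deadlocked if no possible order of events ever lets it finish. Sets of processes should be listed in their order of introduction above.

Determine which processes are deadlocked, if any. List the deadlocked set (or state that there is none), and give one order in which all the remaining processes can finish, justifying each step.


The deadlocked set is echo, bravo, delta, hotel, india and foxtrot.
Key observation: nobody on the ring bravo -> hotel -> bravo can start until another member finishes, which never happens; delta and foxtrot are caught in further circular waits and echo and india wait into the deadlock from upstream.
The rest can finish in the order alpha, golf.
Verifying each step:
  alpha: no waits; runs immediately, freeing mu14
  run golf (all its waits — mu14 — are resolved); releases mu16 and mu13


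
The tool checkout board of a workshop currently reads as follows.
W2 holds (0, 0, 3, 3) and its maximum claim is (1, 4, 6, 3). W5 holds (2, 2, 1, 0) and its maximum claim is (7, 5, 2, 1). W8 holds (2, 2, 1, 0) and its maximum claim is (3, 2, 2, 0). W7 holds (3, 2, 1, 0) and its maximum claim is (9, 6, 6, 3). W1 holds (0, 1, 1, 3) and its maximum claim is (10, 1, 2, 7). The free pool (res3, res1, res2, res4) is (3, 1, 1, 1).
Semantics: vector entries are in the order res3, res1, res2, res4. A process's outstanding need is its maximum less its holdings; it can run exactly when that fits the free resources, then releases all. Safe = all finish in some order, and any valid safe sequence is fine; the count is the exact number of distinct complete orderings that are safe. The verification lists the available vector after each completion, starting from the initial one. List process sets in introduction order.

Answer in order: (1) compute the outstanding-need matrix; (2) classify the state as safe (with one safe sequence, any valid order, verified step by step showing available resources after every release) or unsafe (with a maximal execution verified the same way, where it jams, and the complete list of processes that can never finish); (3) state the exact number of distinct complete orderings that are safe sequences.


(1) Outstanding need per process (order res3, res1, res2, res4):
  W2: (1, 4, 3, 0)
  W5: (5, 3, 1, 1)
  W8: (1, 0, 1, 0)
  W7: (6, 4, 5, 3)
  W1: (10, 0, 1, 4)
(2) SAFE — a valid safe sequence is W8, W5, W2, W7, W1.
Key observation: W8 is the earliest step where a requested resource binds exactly: need (1, 0, 1, 0), pool (3, 1, 1, 1) at its turn.
Step-by-step check:
  pool = (3, 1, 1, 1)
  W8: need (1, 0, 1, 0) fits (3, 1, 1, 1); releases (2, 2, 1, 0), pool now (5, 3, 2, 1)
  W5: need (5, 3, 1, 1) fits (5, 3, 2, 1); releases (2, 2, 1, 0), pool now (7, 5, 3, 1)
  W2: need (1, 4, 3, 0) fits (7, 5, 3, 1); releases (0, 0, 3, 3), pool now (7, 5, 6, 4)
  W7: need (6, 4, 5, 3) fits (7, 5, 6, 4); releases (3, 2, 1, 0), pool now (10, 7, 7, 4)
  W1: need (10, 0, 1, 4) fits (10, 7, 7, 4); releases (0, 1, 1, 3), pool now (10, 8, 8, 7)
(3) Exactly 1 of the possible complete orderings is a safe sequence.


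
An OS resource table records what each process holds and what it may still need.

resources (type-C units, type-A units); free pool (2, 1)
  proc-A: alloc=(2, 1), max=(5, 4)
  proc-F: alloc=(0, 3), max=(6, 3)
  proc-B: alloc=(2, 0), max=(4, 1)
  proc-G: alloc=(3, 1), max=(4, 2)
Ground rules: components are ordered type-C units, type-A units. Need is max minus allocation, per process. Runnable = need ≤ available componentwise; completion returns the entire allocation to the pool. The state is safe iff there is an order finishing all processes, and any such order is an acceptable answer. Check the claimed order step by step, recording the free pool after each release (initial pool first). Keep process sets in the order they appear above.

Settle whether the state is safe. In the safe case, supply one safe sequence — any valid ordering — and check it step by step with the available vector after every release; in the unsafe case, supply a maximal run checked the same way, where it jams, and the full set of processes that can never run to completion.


SAFE. One safe sequence: proc-G, proc-B, proc-F, proc-A.
Key observation: proc-G marks the first exact bind of the order: its need (1, 1) fits the free (2, 1) with zero slack on a requested resource.
Step-by-step check:
  pool = (2, 1)
  run proc-G (needs (1, 1), free (2, 1)); after release of (3, 1) the pool is (5, 2)
  run proc-B (needs (2, 1), free (5, 2)); after release of (2, 0) the pool is (7, 2)
  run proc-F (needs (6, 0), free (7, 2)); after release of (0, 3) the pool is (7, 5)
  run proc-A (needs (3, 3), free (7, 5)); after release of (2, 1) the pool is (9, 6)


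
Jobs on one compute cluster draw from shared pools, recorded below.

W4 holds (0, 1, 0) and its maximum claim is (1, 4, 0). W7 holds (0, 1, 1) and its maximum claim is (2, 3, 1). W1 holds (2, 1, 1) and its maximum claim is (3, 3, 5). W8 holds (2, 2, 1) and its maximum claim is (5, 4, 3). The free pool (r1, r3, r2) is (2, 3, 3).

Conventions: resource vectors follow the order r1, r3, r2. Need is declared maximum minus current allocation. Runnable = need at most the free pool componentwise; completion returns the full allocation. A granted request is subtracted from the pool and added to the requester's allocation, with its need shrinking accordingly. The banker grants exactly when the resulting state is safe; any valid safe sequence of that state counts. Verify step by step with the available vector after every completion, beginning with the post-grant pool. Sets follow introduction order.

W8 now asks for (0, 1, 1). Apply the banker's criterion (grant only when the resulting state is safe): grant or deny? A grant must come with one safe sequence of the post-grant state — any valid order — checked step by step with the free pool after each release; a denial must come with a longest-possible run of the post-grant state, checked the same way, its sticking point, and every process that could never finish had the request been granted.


DENY: after the grant no complete ordering would exist.
Key observation: after W7, W4 the pool peaks at (2, 4, 3), and each blocked process is short somewhere: W1 on r2; W8 on r1.
On the post-grant state, W7, W4 is a maximal run — nothing extends it. Check, step by step:
  pool = (2, 2, 2)
  W7: need (2, 2, 0) fits (2, 2, 2); releases (0, 1, 1), pool now (2, 3, 3)
  W4: need (1, 3, 0) fits (2, 3, 3); releases (0, 1, 0), pool now (2, 4, 3)
  W1 cannot run: need (1, 2, 4) vs free (2, 4, 3) (insufficient r2)
  W8 cannot run: need (3, 1, 1) vs free (2, 4, 3) (insufficient r1)
Had the request been granted, W1 and W8 could never finish.


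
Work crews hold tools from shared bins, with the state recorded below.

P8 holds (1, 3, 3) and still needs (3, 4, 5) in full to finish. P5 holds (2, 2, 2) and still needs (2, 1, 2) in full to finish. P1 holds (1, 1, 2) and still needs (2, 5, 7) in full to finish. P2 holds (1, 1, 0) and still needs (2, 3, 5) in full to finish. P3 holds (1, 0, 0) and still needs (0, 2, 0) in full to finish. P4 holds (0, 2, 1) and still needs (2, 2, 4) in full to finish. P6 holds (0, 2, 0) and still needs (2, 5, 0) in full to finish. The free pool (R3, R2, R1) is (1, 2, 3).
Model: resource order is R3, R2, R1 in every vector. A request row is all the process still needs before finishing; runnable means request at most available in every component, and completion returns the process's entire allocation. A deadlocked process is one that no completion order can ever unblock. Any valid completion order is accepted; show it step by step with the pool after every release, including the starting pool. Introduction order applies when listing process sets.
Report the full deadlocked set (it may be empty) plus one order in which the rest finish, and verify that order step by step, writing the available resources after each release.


Nothing here is deadlocked.
Key observation: beginning at P3, releases accumulate fast enough that every process eventually fits.
The rest can finish in the order P3, P5, P2, P8, P6, P4, P1. Verifying each step:
  pool = (1, 2, 3)
  run P3 (needs (0, 2, 0), free (1, 2, 3)); after release of (1, 0, 0) the pool is (2, 2, 3)
  run P5 (needs (2, 1, 2), free (2, 2, 3)); after release of (2, 2, 2) the pool is (4, 4, 5)
  run P2 (needs (2, 3, 5), free (4, 4, 5)); after release of (1, 1, 0) the pool is (5, 5, 5)
  run P8 (needs (3, 4, 5), free (5, 5, 5)); after release of (1, 3, 3) the pool is (6, 8, 8)
  run P6 (needs (2, 5, 0), free (6, 8, 8)); after release of (0, 2, 0) the pool is (6, 10, 8)
  run P4 (needs (2, 2, 4), free (6, 10, 8)); after release of (0, 2, 1) the pool is (6, 12, 9)
  run P1 (needs (2, 5, 7), free (6, 12, 9)); after release of (1, 1, 2) the pool is (7, 13, 11)


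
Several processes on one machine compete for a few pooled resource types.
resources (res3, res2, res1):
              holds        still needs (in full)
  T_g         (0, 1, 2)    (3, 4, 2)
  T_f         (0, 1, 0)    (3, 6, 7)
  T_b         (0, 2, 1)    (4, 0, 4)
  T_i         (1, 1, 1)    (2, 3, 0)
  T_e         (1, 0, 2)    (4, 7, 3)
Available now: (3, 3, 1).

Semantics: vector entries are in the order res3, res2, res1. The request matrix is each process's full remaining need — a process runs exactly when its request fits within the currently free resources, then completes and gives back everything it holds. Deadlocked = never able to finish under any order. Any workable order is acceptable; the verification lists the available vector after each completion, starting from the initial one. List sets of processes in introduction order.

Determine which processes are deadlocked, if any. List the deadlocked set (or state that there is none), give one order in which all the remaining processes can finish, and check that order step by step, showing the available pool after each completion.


The deadlocked set is empty.
Key observation: starting with T_i, each completion frees enough for the next — no one is permanently blocked.
A valid finishing order for the others: T_i, T_g, T_b, T_e, T_f. Verifying each step:
  pool = (3, 3, 1)
  T_i needs (2, 3, 0) <= (3, 3, 1) -> finishes; pool += (1, 1, 1) = (4, 4, 2)
  T_g needs (3, 4, 2) <= (4, 4, 2) -> finishes; pool += (0, 1, 2) = (4, 5, 4)
  T_b needs (4, 0, 4) <= (4, 5, 4) -> finishes; pool += (0, 2, 1) = (4, 7, 5)
  T_e needs (4, 7, 3) <= (4, 7, 5) -> finishes; pool += (1, 0, 2) = (5, 7, 7)
  T_f needs (3, 6, 7) <= (5, 7, 7) -> finishes; pool += (0, 1, 0) = (5, 8, 7)


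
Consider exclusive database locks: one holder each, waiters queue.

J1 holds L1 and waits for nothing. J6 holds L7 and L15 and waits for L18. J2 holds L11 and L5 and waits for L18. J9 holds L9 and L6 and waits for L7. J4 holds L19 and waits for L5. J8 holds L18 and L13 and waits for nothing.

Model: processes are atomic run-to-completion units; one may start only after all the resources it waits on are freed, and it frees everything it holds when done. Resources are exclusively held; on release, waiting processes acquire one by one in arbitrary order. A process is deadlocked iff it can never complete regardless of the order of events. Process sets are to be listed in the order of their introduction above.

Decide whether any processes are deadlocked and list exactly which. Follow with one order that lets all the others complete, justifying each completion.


The deadlocked set is empty.
Key observation: the waits form no ring: some process can always run, and its releases unblock the others one by one.
A valid finishing order for the others: J8, J6, J2, J4, J1, J9.
Verifying each step:
  J8 waits on nothing -> runs at once and releases L18 and L13
  J6: everything it awaited (L18) is free; runs, freeing L7 and L15
  J2: everything it awaited (L18) is free; runs, freeing L11 and L5
  J4: everything it awaited (L5) is free; runs, freeing L19
  J1 waits on nothing -> runs at once and releases L1
  J9: everything it awaited (L7) is free; runs, freeing L9 and L6


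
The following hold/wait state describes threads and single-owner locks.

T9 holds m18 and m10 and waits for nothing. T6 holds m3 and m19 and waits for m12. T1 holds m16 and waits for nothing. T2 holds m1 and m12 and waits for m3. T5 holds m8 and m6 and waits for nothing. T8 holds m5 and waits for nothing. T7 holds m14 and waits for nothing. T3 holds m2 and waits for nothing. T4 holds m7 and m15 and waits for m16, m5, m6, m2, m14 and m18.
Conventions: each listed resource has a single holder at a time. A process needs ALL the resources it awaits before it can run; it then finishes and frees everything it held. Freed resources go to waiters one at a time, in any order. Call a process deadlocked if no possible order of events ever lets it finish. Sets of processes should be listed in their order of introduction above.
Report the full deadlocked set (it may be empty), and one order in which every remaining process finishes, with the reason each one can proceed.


Deadlocked set: T6 and T2.
Key observation: the knot is the closed ring of waits T6 -> T2 -> T6; no other process is dragged down with it.
The rest can finish in the order T1, T8, T3, T5, T9, T7, T4.
Verifying each step:
  T1: no waits; runs immediately, freeing m16
  T8: no waits; runs immediately, freeing m5
  T3: no waits; runs immediately, freeing m2
  T5: no waits; runs immediately, freeing m8 and m6
  T9: no waits; runs immediately, freeing m18 and m10
  T7: no waits; runs immediately, freeing m14
  run T4 (all its waits — m16, m5, m6, m2, m14 and m18 — are resolved); releases m7 and m15


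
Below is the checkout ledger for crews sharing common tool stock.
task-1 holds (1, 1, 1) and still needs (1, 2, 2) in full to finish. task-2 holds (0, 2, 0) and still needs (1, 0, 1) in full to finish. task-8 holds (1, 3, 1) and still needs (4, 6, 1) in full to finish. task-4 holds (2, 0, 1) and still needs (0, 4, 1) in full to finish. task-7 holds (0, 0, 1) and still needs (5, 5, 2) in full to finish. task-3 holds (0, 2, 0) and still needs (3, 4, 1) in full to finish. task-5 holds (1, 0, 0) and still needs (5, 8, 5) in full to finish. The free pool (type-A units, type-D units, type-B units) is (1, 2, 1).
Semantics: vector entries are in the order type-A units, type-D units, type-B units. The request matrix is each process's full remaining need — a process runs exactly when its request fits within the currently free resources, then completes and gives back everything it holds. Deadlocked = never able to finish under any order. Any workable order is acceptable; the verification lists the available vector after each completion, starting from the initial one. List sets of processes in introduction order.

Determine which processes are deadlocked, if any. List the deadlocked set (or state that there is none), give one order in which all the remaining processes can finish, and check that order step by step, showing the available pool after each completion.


The deadlocked set is empty.
Key observation: no deadlock: task-2 fits now, and the freed resources carry the rest through.
A valid finishing order for the others: task-2, task-4, task-3, task-1, task-8, task-7, task-5. Step-by-step check:
  pool = (1, 2, 1)
  task-2 needs (1, 0, 1) <= (1, 2, 1) -> finishes; pool += (0, 2, 0) = (1, 4, 1)
  task-4 needs (0, 4, 1) <= (1, 4, 1) -> finishes; pool += (2, 0, 1) = (3, 4, 2)
  task-3 needs (3, 4, 1) <= (3, 4, 2) -> finishes; pool += (0, 2, 0) = (3, 6, 2)
  task-1 needs (1, 2, 2) <= (3, 6, 2) -> finishes; pool += (1, 1, 1) = (4, 7, 3)
  task-8 needs (4, 6, 1) <= (4, 7, 3) -> finishes; pool += (1, 3, 1) = (5, 10, 4)
  task-7 needs (5, 5, 2) <= (5, 10, 4) -> finishes; pool += (0, 0, 1) = (5, 10, 5)
  task-5 needs (5, 8, 5) <= (5, 10, 5) -> finishes; pool += (1, 0, 0) = (6, 10, 5)


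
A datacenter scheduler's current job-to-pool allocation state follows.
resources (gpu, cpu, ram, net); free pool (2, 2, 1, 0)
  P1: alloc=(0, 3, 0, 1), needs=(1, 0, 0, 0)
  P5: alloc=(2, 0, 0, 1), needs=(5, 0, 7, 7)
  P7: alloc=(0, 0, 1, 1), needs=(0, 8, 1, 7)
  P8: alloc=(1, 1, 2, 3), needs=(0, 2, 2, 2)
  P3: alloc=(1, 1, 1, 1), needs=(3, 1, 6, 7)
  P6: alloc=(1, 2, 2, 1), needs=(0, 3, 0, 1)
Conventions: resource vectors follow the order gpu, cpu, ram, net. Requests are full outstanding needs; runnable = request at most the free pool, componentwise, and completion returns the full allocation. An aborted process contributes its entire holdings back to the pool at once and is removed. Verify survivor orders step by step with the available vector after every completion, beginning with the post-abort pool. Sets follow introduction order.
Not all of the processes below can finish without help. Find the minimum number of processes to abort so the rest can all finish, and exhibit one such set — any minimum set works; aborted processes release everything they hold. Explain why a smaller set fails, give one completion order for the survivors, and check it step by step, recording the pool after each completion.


Abort P7 and P3.
Key observation: P5 could never have finished before the abort; with (1, 1, 2, 2) returned by P7 and P3, it fits at step 4.
Why nothing smaller works — every single abort fails: P1 alone leaves P5 blocked (short on gpu, ram and net); P5 alone leaves P7 blocked (short on net); P7 alone leaves P5 blocked (short on gpu, ram and net); P8 alone leaves P5 blocked (short on gpu, ram and net); P3 alone leaves P5 blocked (short on ram and net); P6 alone leaves P5 blocked (short on gpu, ram and net).
Survivors finish in the order: P6, P8, P1, P5. Verifying each step (pool after the aborts first):
  pool = (3, 3, 3, 2)
  P6: need (0, 3, 0, 1) fits (3, 3, 3, 2); releases (1, 2, 2, 1), pool now (4, 5, 5, 3)
  P8: need (0, 2, 2, 2) fits (4, 5, 5, 3); releases (1, 1, 2, 3), pool now (5, 6, 7, 6)
  P1: need (1, 0, 0, 0) fits (5, 6, 7, 6); releases (0, 3, 0, 1), pool now (5, 9, 7, 7)
  P5: need (5, 0, 7, 7) fits (5, 9, 7, 7); releases (2, 0, 0, 1), pool now (7, 9, 7, 8)
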